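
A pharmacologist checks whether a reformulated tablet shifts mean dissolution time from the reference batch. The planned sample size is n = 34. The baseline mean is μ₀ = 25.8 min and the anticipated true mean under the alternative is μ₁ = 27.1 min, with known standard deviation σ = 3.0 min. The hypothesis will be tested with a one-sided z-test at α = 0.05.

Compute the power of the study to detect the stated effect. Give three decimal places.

Standardized effect: d = |μ₁ − μ₀| / σ = |27.1 − 25.8| / 3.0 = 0.4333
Noncentrality parameter: δ = d·√n = 0.4333 × √34 = 2.5267
One-sided α = 0.05 → critical value z_{0.05} = 1.645.
Power = P(Z > 1.645 − δ) = Φ(0.882) = 0.8111.

Power ≈ 0.811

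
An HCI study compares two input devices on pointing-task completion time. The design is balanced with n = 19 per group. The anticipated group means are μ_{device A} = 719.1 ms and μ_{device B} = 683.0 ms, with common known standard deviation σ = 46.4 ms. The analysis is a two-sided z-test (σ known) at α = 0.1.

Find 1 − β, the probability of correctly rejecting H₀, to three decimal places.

Standardized effect: d = |μ_{device A} − μ_{device B}| / σ = |719.1 − 683.0| / 46.4 = 0.7780
Noncentrality parameter: δ = d·√(n/2) = 0.7780 × √(19/2) = 2.3980
Critical value for a two-sided test at α = 0.1: z_{α/2} = 1.645.
Power = Φ(δ − 1.645) + Φ(−δ − 1.645) = Φ(0.753) + Φ(-4.043) = 0.7743 + 0.0000 = 0.7743.

Power ≈ 0.774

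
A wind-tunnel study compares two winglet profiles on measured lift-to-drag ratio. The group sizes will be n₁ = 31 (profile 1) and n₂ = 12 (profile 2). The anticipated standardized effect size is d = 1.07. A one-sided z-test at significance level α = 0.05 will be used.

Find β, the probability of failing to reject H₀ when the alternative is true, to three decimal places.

β ≈ 0.067

Noncentrality parameter: δ = d / √(1/n₁ + 1/n₂) = 1.07 / √(1/31 + 1/12) = 3.1472
One-sided α = 0.05 → critical value z_{0.05} = 1.645.
Power = Φ(δ − 1.645) = Φ(1.502) = 0.9335.
Type II error: β = 1 − power = 1 − 0.9335 = 0.0665.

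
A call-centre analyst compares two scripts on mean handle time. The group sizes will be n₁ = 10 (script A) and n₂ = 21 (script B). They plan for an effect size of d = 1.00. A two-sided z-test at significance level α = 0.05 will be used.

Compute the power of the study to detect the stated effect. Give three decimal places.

Power ≈ 0.740

Noncentrality parameter: δ = d / √(1/n₁ + 1/n₂) = 1.00 / √(1/10 + 1/21) = 2.6027
Critical value for a two-sided test at α = 0.05: z_{α/2} = 1.960.
Power = Φ(δ − 1.960) + Φ(−δ − 1.960) = Φ(0.643) + Φ(-4.563) = 0.7398 + 0.0000 = 0.7398.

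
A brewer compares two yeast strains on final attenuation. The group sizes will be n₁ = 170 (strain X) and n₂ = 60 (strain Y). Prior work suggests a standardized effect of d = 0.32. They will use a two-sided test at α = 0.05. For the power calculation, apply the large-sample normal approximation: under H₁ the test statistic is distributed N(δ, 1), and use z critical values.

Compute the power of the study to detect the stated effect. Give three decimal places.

Power ≈ 0.568

Noncentrality parameter: δ = d / √(1/n₁ + 1/n₂) = 0.32 / √(1/170 + 1/60) = 2.1310
Two-sided α = 0.05 → critical value z_{0.025} = 1.960.
Power = Φ(δ − 1.960) + Φ(−δ − 1.960) = Φ(0.171) + Φ(-4.091) = 0.5679 + 0.0000 = 0.5679.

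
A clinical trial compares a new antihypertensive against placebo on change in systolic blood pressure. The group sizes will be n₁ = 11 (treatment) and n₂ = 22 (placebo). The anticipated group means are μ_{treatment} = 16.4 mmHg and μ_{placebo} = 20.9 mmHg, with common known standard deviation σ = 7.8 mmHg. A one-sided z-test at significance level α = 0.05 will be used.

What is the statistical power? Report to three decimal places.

Standardized effect: d = |μ_{treatment} − μ_{placebo}| / σ = |16.4 − 20.9| / 7.8 = 0.5769
Noncentrality parameter: λ = d / √(1/n₁ + 1/n₂) = 0.5769 / √(1/11 + 1/22) = 1.5623
One-sided α = 0.05 → critical value z_{0.05} = 1.645.
Power = Φ(λ − 1.645) = Φ(-0.083) = 0.4671.

Power ≈ 0.467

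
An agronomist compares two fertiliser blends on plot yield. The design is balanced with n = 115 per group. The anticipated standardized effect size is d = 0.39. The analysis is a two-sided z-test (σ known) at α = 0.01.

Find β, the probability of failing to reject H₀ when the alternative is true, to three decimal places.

Noncentrality parameter: δ = d·√(n/2) = 0.39 × √(115/2) = 2.9573
Two-sided α = 0.01 → critical value z_{0.005} = 2.576.
Power = Φ(δ − 2.576) + Φ(−δ − 2.576) = Φ(0.381) + Φ(-5.533) = 0.6486 + 0.0000 = 0.6486.
Type II error: β = 1 − power = 1 − 0.6486 = 0.3514.

β ≈ 0.351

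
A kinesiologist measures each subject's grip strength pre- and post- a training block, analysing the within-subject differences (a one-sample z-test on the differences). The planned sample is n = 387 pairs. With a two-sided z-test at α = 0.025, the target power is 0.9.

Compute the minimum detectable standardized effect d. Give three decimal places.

d ≈ 0.179

Required noncentrality: δ = z_{0.0125} + z_{0.10} = 2.241 + 1.282 = 3.523.
(The second rejection-region term Φ(−δ − z_{α/2}) is negligible and dropped.)
δ = d·√n ⇒ d = δ/√n = 3.523/√387 = 0.1791.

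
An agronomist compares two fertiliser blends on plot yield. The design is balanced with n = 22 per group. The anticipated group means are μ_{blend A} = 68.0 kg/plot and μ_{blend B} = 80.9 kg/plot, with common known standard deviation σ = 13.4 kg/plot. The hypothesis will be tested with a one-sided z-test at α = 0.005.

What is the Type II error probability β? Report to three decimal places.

Standardized effect: d = |μ_{blend A} − μ_{blend B}| / σ = |68.0 − 80.9| / 13.4 = 0.9627
Noncentrality parameter: δ = d·√(n/2) = 0.9627 × √(22/2) = 3.1929
Critical value for a one-sided test at α = 0.005: z_α = 2.576.
Power = P(Z > 2.576 − δ) = Φ(0.617) = 0.7314.
Type II error: β = 1 − power = 1 − 0.7314 = 0.2686.

β ≈ 0.269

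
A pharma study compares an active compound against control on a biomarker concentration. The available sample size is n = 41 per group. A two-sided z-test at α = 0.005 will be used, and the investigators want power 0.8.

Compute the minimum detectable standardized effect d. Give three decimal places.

d ≈ 0.806

Need Φ(δ − 2.807) = 0.8, so δ = 2.807 + 0.842 = 3.649.
(Lower-tail contribution to power is negligible for δ > 0.)
δ = d·√(n/2) ⇒ d = δ/√(n/2) = 3.649/√(41/2) = 0.8059.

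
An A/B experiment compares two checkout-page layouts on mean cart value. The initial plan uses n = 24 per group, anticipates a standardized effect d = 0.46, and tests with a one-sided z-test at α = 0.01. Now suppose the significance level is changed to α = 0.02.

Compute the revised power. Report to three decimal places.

δ = d·√(n/2) = 0.46 × √(24/2) = 1.5935 (unchanged). New critical value: z_{0.02} = 2.054.
Revised power = P(Z > 2.054 − δ) = Φ(-0.460) = 0.3227.

Power ≈ 0.323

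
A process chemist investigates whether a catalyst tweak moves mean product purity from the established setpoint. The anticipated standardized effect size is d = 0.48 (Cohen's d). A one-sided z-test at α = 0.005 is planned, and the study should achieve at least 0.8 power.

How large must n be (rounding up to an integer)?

Set Φ(δ − 2.576) = 0.8; then δ − 2.576 = Φ⁻¹(0.8) = 0.842, giving δ = 3.417.
δ = d·√n ⇒ n = (δ/d)² = (3.417 / 0.48)² = 50.69.
Rounding up, n = 51.

n = 51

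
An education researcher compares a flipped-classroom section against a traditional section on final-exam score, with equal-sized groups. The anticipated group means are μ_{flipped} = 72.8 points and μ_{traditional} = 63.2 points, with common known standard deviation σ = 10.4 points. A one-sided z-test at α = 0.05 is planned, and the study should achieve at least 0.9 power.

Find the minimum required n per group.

Standardized effect: d = |μ_{flipped} − μ_{traditional}| / σ = |72.8 − 63.2| / 10.4 = 0.9231
For power 0.9 need Φ(δ − z_{0.05}) = 0.9, so δ = z_{0.05} + z_{0.10} = 1.645 + 1.282 = 2.926.
δ = d·√(n/2) ⇒ n = 2(δ/d)² = 2 × (2.926 / 0.9231)² = 20.10.
Round up to the next whole unit.

n = 21 per group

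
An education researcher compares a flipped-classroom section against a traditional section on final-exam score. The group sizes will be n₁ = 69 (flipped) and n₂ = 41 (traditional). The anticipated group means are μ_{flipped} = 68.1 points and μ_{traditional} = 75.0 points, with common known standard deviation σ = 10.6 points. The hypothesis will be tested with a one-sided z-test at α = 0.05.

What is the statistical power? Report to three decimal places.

Power ≈ 0.951

Standardized effect: d = |μ_{flipped} − μ_{traditional}| / σ = |68.1 − 75.0| / 10.6 = 0.6509
Noncentrality parameter: δ = d / √(1/n₁ + 1/n₂) = 0.6509 / √(1/69 + 1/41) = 3.3011
One-sided α = 0.05 → critical value z_{0.05} = 1.645.
Power = P(Z > 1.645 − δ) = Φ(1.656) = 0.9512.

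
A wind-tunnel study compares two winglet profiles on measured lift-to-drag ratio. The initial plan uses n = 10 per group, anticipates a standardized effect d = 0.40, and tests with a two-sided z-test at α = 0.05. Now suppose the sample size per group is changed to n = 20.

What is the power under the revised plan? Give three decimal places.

With n = 20 per group: δ = d·√(n/2) = 0.40 × √(20/2) = 1.2649. Critical value z_{0.025} = 1.960.
Revised power = Φ(δ − 1.960) + Φ(−δ − 1.960) = Φ(-0.695) + Φ(-3.225) = 0.2435 + 0.0006 = 0.2441.

Power ≈ 0.244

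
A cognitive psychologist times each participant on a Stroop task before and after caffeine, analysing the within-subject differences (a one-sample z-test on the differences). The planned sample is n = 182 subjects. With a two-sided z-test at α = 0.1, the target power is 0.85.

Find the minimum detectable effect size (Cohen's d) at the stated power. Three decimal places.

d ≈ 0.199

Need Φ(δ − 1.645) = 0.85, so δ = 1.645 + 1.036 = 2.681.
(The second rejection-region term Φ(−δ − z_{α/2}) is negligible and dropped.)
δ = d·√n ⇒ d = δ/√n = 2.681/√182 = 0.1988.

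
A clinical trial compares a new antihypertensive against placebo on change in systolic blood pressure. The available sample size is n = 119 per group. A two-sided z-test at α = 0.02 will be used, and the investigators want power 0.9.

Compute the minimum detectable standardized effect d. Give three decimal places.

Need Φ(δ − 2.326) = 0.9, so δ = 2.326 + 1.282 = 3.608.
(The second rejection-region term Φ(−δ − z_{α/2}) is negligible and dropped.)
δ = d·√(n/2) ⇒ d = δ/√(n/2) = 3.608/√(119/2) = 0.4677.

d ≈ 0.468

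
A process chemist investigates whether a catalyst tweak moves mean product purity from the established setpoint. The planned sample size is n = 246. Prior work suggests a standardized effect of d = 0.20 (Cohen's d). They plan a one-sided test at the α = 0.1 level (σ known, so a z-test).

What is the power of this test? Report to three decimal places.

Noncentrality parameter: δ = d·√n = 0.20 × √246 = 3.1369
Critical value for a one-sided test at α = 0.1: z_α = 1.282.
Power = P(Z > 1.282 − δ) = Φ(1.855) = 0.9682.

Power ≈ 0.968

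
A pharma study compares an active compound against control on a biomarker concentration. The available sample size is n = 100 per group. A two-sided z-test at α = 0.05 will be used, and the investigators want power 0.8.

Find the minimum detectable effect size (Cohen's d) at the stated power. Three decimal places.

Required noncentrality: δ = z_{0.025} + z_{0.20} = 1.960 + 0.842 = 2.802.
(The second rejection-region term Φ(−δ − z_{α/2}) is negligible and dropped.)
δ = d·√(n/2) ⇒ d = δ/√(n/2) = 2.802/√(100/2) = 0.3962.

d ≈ 0.396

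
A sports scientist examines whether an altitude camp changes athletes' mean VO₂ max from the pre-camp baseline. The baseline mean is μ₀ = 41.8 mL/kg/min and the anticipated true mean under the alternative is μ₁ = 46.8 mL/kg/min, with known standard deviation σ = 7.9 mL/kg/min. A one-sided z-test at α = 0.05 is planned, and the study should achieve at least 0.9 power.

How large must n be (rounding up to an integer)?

n = 22

Standardized effect: d = |μ₁ − μ₀| / σ = |46.8 − 41.8| / 7.9 = 0.6329
For power 0.9 need Φ(δ − z_{0.05}) = 0.9, so δ = z_{0.05} + z_{0.10} = 1.645 + 1.282 = 2.926.
δ = d·√n ⇒ n = (δ/d)² = (2.926 / 0.6329)² = 21.38.
Round up to the next whole unit.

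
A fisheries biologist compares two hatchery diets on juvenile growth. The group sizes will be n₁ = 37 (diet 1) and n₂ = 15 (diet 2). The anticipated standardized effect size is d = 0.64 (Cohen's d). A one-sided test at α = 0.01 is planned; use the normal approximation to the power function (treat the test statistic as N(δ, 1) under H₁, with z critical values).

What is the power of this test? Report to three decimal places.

Power ≈ 0.407

Noncentrality parameter: δ = d / √(1/n₁ + 1/n₂) = 0.64 / √(1/37 + 1/15) = 2.0909
Critical value for a one-sided test at α = 0.01: z_α = 2.326.
Power = P(Z > 2.326 − δ) = Φ(-0.235) = 0.4069.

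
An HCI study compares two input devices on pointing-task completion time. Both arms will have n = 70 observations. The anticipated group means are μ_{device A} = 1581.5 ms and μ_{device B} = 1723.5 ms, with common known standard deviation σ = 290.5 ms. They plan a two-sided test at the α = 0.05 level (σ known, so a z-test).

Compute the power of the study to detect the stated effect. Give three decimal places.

Power ≈ 0.824

Standardized effect: d = |μ_{device A} − μ_{device B}| / σ = |1581.5 − 1723.5| / 290.5 = 0.4888
Noncentrality parameter: λ = d·√(n/2) = 0.4888 × √(70/2) = 2.8919
Two-sided α = 0.05 → critical value z_{0.025} = 1.960.
Power = Φ(λ − 1.960) + Φ(−λ − 1.960) = Φ(0.932) + Φ(-4.852) = 0.8243 + 0.0000 = 0.8243.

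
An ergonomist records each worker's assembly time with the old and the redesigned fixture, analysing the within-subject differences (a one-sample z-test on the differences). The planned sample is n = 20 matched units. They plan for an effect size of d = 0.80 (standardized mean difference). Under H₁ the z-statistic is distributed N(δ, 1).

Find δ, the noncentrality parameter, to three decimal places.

δ = d·√n = 0.80 × √20 = 3.5777

δ ≈ 3.578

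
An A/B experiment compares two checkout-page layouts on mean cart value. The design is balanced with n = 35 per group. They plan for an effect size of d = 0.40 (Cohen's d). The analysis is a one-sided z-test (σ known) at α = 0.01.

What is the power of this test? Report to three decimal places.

Power ≈ 0.257

Noncentrality parameter: δ = d·√(n/2) = 0.40 × √(35/2) = 1.6733
Critical value for a one-sided test at α = 0.01: z_α = 2.326.
Power = P(Z > 2.326 − δ) = Φ(-0.653) = 0.2569.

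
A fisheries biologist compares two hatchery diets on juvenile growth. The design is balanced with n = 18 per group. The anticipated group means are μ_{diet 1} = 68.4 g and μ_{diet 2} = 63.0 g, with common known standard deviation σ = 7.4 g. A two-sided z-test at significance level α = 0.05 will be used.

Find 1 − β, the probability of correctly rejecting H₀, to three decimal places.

Standardized effect: d = |μ_{diet 1} − μ_{diet 2}| / σ = |68.4 − 63.0| / 7.4 = 0.7297
Noncentrality parameter: δ = d·√(n/2) = 0.7297 × √(18/2) = 2.1892
Critical value for a two-sided test at α = 0.05: z_{α/2} = 1.960.
Power = Φ(δ − 1.960) + Φ(−δ − 1.960) = Φ(0.229) + Φ(-4.149) = 0.5907 + 0.0000 = 0.5907.

Power ≈ 0.591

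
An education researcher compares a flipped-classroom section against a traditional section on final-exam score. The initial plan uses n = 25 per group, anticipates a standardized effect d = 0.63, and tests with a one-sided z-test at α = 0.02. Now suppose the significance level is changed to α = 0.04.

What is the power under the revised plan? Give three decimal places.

Power ≈ 0.683

δ = d·√(n/2) = 0.63 × √(25/2) = 2.2274 (unchanged). New critical value: z_{0.04} = 1.751.
Revised power = Φ(δ − 1.751) = Φ(0.477) = 0.6832.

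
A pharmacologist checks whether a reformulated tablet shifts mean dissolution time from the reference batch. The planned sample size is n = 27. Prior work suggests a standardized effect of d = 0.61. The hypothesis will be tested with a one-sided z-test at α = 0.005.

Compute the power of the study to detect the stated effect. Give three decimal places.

Noncentrality parameter: δ = d·√n = 0.61 × √27 = 3.1697
One-sided α = 0.005 → critical value z_{0.005} = 2.576.
Power = Φ(δ − 2.576) = Φ(0.594) = 0.7237.

Power ≈ 0.724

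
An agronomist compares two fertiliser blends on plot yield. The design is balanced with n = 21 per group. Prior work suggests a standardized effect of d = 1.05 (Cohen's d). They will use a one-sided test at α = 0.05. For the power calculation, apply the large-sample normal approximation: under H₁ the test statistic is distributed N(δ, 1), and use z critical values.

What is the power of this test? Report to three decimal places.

Power ≈ 0.961

Noncentrality parameter: δ = d·√(n/2) = 1.05 × √(21/2) = 3.4024
One-sided α = 0.05 → critical value z_{0.05} = 1.645.
Power = P(Z > 1.645 − δ) = Φ(1.758) = 0.9606.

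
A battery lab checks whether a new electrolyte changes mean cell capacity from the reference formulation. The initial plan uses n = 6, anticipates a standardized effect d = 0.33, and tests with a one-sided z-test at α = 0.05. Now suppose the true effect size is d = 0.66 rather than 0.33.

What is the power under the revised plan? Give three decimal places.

With d = 0.66: δ = d·√n = 0.66 × √6 = 1.6167. Critical value z_{0.05} = 1.645.
Revised power = Φ(δ − 1.645) = Φ(-0.028) = 0.4888.

Power ≈ 0.489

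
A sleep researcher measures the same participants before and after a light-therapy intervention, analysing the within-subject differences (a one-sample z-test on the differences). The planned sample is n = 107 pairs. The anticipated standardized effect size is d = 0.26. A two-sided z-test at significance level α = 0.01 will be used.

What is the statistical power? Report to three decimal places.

Power ≈ 0.545

Noncentrality parameter: λ = d·√n = 0.26 × √107 = 2.6895
Two-sided α = 0.01 → critical value z_{0.005} = 2.576.
Power = Φ(λ − 2.576) + Φ(−λ − 2.576) = Φ(0.114) + Φ(-5.265) = 0.5452 + 0.0000 = 0.5452.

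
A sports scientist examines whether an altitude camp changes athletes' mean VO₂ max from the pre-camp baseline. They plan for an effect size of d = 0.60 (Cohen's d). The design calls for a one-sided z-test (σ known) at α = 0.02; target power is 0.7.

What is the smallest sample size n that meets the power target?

Set Φ(δ − 2.054) = 0.7; then δ − 2.054 = Φ⁻¹(0.7) = 0.524, giving δ = 2.578.
δ = d·√n ⇒ n = (δ/d)² = (2.578 / 0.60)² = 18.46.
Rounding up, n = 19.

n = 19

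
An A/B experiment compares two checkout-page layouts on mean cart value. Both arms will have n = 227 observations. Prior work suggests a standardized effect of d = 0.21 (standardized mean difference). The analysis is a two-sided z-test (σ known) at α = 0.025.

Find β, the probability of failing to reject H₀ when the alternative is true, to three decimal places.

Noncentrality parameter: δ = d·√(n/2) = 0.21 × √(227/2) = 2.2373
Two-sided α = 0.025 → critical value z_{0.0125} = 2.241.
Power = Φ(δ − 2.241) + Φ(−δ − 2.241) = Φ(-0.004) + Φ(-4.479) = 0.4983 + 0.0000 = 0.4984.
Type II error: β = 1 − power = 1 − 0.4984 = 0.5016.

β ≈ 0.502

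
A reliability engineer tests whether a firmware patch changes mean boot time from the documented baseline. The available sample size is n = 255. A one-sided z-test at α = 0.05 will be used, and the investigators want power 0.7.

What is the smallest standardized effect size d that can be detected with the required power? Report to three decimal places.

Required noncentrality: δ = z_{0.05} + z_{0.30} = 1.645 + 0.524 = 2.169.
δ = d·√n ⇒ d = δ/√n = 2.169/√255 = 0.1358.

d ≈ 0.136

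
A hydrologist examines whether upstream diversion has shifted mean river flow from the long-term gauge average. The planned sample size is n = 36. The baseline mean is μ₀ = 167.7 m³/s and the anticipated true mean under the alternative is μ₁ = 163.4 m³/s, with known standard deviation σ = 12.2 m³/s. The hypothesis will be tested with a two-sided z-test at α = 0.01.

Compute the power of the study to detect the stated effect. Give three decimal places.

Power ≈ 0.322

Standardized effect: d = |μ₁ − μ₀| / σ = |163.4 − 167.7| / 12.2 = 0.3525
Noncentrality parameter: δ = d·√n = 0.3525 × √36 = 2.1148
Two-sided α = 0.01 → critical value z_{0.005} = 2.576.
Power = Φ(δ − 2.576) + Φ(−δ − 2.576) = Φ(-0.461) + Φ(-4.691) = 0.3224 + 0.0000 = 0.3224.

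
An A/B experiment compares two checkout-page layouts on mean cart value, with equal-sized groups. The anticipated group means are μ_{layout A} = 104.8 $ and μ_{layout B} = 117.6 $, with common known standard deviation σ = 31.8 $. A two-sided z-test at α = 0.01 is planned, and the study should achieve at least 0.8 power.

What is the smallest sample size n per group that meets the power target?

n = 145 per group

Standardized effect: d = |μ_{layout A} − μ_{layout B}| / σ = |104.8 − 117.6| / 31.8 = 0.4025
For power 0.8 need Φ(δ − z_{0.005}) = 0.8, so δ = z_{0.005} + z_{0.20} = 2.576 + 0.842 = 3.417.
(The Φ(−δ − z_{α/2}) term is vanishingly small for δ > 0 and is dropped in the standard sample-size formula.)
δ = d·√(n/2) ⇒ n = 2(δ/d)² = 2 × (3.417 / 0.4025)² = 144.17.
Round up to the next whole unit.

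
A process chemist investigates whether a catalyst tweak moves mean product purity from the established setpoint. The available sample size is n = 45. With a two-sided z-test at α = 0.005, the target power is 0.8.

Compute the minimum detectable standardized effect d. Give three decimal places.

Required noncentrality: δ = z_{0.0025} + z_{0.20} = 2.807 + 0.842 = 3.649.
(The second rejection-region term Φ(−δ − z_{α/2}) is negligible and dropped.)
δ = d·√n ⇒ d = δ/√n = 3.649/√45 = 0.5439.

d ≈ 0.544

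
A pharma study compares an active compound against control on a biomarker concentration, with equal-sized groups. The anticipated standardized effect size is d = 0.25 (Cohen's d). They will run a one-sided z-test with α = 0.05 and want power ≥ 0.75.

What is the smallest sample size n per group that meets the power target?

n = 173 per group

For power 0.75 need Φ(δ − z_{0.05}) = 0.75, so δ = z_{0.05} + z_{0.25} = 1.645 + 0.674 = 2.319.
δ = d·√(n/2) ⇒ n = 2(δ/d)² = 2 × (2.319 / 0.25)² = 172.14.
Rounding up, n = 173 per group.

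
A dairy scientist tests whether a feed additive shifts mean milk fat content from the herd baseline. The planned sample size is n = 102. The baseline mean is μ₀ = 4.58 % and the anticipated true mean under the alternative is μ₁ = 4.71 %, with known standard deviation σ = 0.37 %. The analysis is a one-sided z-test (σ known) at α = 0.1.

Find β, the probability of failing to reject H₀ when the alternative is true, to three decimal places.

β ≈ 0.012

Standardized effect: d = |μ₁ − μ₀| / σ = |4.71 − 4.58| / 0.37 = 0.3514
Noncentrality parameter: δ = d·√n = 0.3514 × √102 = 3.5485
Critical value for a one-sided test at α = 0.1: z_α = 1.282.
Power = Φ(δ − 1.282) = Φ(2.267) = 0.9883.
Type II error: β = 1 − power = 1 − 0.9883 = 0.0117.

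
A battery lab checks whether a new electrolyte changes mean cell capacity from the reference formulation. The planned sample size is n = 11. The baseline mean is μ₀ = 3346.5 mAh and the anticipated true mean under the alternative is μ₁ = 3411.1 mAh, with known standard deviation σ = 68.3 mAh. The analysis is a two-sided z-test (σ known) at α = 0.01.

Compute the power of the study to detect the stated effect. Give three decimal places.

Standardized effect: d = |μ₁ − μ₀| / σ = |3411.1 − 3346.5| / 68.3 = 0.9458
Noncentrality parameter: δ = d·√n = 0.9458 × √11 = 3.1370
Critical value for a two-sided test at α = 0.01: z_{α/2} = 2.576.
Power = Φ(δ − 2.576) + Φ(−δ − 2.576) = Φ(0.561) + Φ(-5.713) = 0.7126 + 0.0000 = 0.7126.

Power ≈ 0.713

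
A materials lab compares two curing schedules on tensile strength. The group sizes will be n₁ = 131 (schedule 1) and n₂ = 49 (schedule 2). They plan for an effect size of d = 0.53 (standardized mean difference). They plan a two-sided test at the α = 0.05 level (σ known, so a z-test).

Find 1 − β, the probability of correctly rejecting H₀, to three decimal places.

Power ≈ 0.886

Noncentrality parameter: λ = d / √(1/n₁ + 1/n₂) = 0.53 / √(1/131 + 1/49) = 3.1650
Critical value for a two-sided test at α = 0.05: z_{α/2} = 1.960.
Power = Φ(λ − 1.960) + Φ(−λ − 1.960) = Φ(1.205) + Φ(-5.125) = 0.8859 + 0.0000 = 0.8859.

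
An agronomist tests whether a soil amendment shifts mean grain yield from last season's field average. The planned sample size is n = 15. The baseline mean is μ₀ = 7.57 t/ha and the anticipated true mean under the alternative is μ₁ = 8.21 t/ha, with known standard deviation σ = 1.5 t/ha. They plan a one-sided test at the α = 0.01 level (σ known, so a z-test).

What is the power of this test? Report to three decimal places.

Standardized effect: d = |μ₁ − μ₀| / σ = |8.21 − 7.57| / 1.5 = 0.4267
Noncentrality parameter: δ = d·√n = 0.4267 × √15 = 1.6525
Critical value for a one-sided test at α = 0.01: z_α = 2.326.
Power = P(Z > 2.326 − δ) = Φ(-0.674) = 0.2502.

Power ≈ 0.250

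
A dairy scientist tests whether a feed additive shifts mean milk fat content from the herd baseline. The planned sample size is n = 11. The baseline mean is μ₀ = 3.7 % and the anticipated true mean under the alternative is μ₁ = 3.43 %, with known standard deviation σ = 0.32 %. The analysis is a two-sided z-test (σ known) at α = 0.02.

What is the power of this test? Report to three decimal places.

Standardized effect: d = |μ₁ − μ₀| / σ = |3.43 − 3.7| / 0.32 = 0.8438
Noncentrality parameter: δ = d·√n = 0.8438 × √11 = 2.7984
Critical value for a two-sided test at α = 0.02: z_{α/2} = 2.326.
Power = Φ(δ − 2.326) + Φ(−δ − 2.326) = Φ(0.472) + Φ(-5.125) = 0.6816 + 0.0000 = 0.6816.

Power ≈ 0.682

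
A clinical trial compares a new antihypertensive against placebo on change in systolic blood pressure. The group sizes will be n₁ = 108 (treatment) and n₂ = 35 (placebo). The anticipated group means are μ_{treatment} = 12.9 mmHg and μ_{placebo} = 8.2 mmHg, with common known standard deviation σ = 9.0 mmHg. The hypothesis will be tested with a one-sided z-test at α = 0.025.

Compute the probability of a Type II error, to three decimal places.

β ≈ 0.234

Standardized effect: d = |μ_{treatment} − μ_{placebo}| / σ = |12.9 − 8.2| / 9.0 = 0.5222
Noncentrality parameter: δ = d / √(1/n₁ + 1/n₂) = 0.5222 / √(1/108 + 1/35) = 2.6849
Critical value for a one-sided test at α = 0.025: z_α = 1.960.
Power = Φ(δ − 1.960) = Φ(0.725) = 0.7658.
Type II error: β = 1 − power = 1 − 0.7658 = 0.2342.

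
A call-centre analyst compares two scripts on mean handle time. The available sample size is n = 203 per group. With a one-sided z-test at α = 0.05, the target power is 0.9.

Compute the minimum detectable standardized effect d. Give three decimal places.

d ≈ 0.290

Required noncentrality: δ = z_{0.05} + z_{0.10} = 1.645 + 1.282 = 2.926.
δ = d·√(n/2) ⇒ d = δ/√(n/2) = 2.926/√(203/2) = 0.2905.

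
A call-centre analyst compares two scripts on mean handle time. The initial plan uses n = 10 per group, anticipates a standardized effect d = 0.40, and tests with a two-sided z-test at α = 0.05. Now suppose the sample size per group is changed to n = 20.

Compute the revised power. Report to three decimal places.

With n = 20 per group: δ = d·√(n/2) = 0.40 × √(20/2) = 1.2649. Critical value z_{0.025} = 1.960.
Revised power = Φ(δ − 1.960) + Φ(−δ − 1.960) = Φ(-0.695) + Φ(-3.225) = 0.2435 + 0.0006 = 0.2441.

Power ≈ 0.244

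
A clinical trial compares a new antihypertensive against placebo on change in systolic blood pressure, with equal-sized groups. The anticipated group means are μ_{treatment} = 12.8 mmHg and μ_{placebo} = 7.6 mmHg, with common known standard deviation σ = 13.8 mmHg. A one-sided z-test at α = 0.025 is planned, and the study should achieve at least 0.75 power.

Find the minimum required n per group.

n = 98 per group

Standardized effect: d = |μ_{treatment} − μ_{placebo}| / σ = |12.8 − 7.6| / 13.8 = 0.3768
Set Φ(δ − 1.960) = 0.75; then δ − 1.960 = Φ⁻¹(0.75) = 0.674, giving δ = 2.634.
δ = d·√(n/2) ⇒ n = 2(δ/d)² = 2 × (2.634 / 0.3768)² = 97.76.
Rounding up, n = 98 per group.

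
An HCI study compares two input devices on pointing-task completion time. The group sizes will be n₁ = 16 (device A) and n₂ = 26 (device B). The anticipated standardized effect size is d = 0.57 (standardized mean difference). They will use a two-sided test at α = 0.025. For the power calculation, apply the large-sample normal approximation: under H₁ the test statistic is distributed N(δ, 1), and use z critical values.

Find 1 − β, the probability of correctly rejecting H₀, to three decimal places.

Noncentrality parameter: δ = d / √(1/n₁ + 1/n₂) = 0.57 / √(1/16 + 1/26) = 1.7939
Critical value for a two-sided test at α = 0.025: z_{α/2} = 2.241.
Power = Φ(δ − 2.241) + Φ(−δ − 2.241) = Φ(-0.448) + Φ(-4.035) = 0.3273 + 0.0000 = 0.3273.

Power ≈ 0.327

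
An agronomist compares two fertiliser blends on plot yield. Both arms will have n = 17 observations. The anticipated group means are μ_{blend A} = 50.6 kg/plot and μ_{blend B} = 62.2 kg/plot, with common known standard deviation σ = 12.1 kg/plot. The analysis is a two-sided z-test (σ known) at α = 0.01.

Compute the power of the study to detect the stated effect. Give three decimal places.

Power ≈ 0.587

Standardized effect: d = |μ_{blend A} − μ_{blend B}| / σ = |50.6 − 62.2| / 12.1 = 0.9587
Noncentrality parameter: λ = d·√(n/2) = 0.9587 × √(17/2) = 2.7950
Critical value for a two-sided test at α = 0.01: z_{α/2} = 2.576.
Power = Φ(λ − 2.576) + Φ(−λ − 2.576) = Φ(0.219) + Φ(-5.371) = 0.5867 + 0.0000 = 0.5867.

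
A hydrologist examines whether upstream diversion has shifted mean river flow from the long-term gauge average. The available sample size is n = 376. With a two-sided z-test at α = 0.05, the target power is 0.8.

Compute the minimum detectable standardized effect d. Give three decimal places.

d ≈ 0.144

Required noncentrality: δ = z_{0.025} + z_{0.20} = 1.960 + 0.842 = 2.802.
(Lower-tail contribution to power is negligible for δ > 0.)
δ = d·√n ⇒ d = δ/√n = 2.802/√376 = 0.1445.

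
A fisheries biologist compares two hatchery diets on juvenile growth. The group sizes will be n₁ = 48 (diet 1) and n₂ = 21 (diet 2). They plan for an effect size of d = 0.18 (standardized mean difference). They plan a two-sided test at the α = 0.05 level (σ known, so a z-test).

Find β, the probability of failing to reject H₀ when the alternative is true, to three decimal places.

Noncentrality parameter: λ = d / √(1/n₁ + 1/n₂) = 0.18 / √(1/48 + 1/21) = 0.6880
Critical value for a two-sided test at α = 0.05: z_{α/2} = 1.960.
Power = Φ(λ − 1.960) + Φ(−λ − 1.960) = Φ(-1.272) + Φ(-2.648) = 0.1017 + 0.0040 = 0.1057.
Type II error: β = 1 − power = 1 − 0.1057 = 0.8943.

β ≈ 0.894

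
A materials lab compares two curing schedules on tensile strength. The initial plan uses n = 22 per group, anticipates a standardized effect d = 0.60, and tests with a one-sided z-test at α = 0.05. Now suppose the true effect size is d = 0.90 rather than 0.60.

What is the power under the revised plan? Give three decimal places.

With d = 0.90: δ = d·√(n/2) = 0.90 × √(22/2) = 2.9850. Critical value z_{0.05} = 1.645.
Revised power = Φ(δ − 1.645) = Φ(1.340) = 0.9099.

Power ≈ 0.910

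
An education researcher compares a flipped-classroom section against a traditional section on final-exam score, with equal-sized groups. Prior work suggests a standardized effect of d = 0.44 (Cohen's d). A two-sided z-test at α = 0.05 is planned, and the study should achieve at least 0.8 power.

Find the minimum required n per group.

n = 82 per group

For power 0.8 need Φ(δ − z_{0.025}) = 0.8, so δ = z_{0.025} + z_{0.20} = 1.960 + 0.842 = 2.802.
(The Φ(−δ − z_{α/2}) term is vanishingly small for δ > 0 and is dropped in the standard sample-size formula.)
δ = d·√(n/2) ⇒ n = 2(δ/d)² = 2 × (2.802 / 0.44)² = 81.08.
Rounding up, n = 82 per group.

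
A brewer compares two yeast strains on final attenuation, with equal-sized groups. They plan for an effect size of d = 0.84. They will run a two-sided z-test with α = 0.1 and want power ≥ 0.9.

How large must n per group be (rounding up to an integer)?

For power 0.9 need Φ(δ − z_{0.05}) = 0.9, so δ = z_{0.05} + z_{0.10} = 1.645 + 1.282 = 2.926.
(Ignoring the negligible lower-tail rejection probability gives the usual closed-form inversion.)
δ = d·√(n/2) ⇒ n = 2(δ/d)² = 2 × (2.926 / 0.84)² = 24.27.
Round up to the next whole unit.

n = 25 per group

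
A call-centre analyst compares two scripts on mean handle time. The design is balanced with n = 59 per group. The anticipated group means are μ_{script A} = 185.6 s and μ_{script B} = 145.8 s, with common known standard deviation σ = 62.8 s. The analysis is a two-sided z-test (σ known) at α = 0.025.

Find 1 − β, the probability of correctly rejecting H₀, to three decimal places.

Power ≈ 0.885

Standardized effect: d = |μ_{script A} − μ_{script B}| / σ = |185.6 − 145.8| / 62.8 = 0.6338
Noncentrality parameter: δ = d·√(n/2) = 0.6338 × √(59/2) = 3.4422
Critical value for a two-sided test at α = 0.025: z_{α/2} = 2.241.
Power = Φ(δ − 2.241) + Φ(−δ − 2.241) = Φ(1.201) + Φ(-5.684) = 0.8851 + 0.0000 = 0.8851.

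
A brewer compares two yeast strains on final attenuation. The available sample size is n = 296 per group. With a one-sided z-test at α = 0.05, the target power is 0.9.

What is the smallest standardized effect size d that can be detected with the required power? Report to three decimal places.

d ≈ 0.241

Need Φ(δ − 1.645) = 0.9, so δ = 1.645 + 1.282 = 2.926.
δ = d·√(n/2) ⇒ d = δ/√(n/2) = 2.926/√(296/2) = 0.2405.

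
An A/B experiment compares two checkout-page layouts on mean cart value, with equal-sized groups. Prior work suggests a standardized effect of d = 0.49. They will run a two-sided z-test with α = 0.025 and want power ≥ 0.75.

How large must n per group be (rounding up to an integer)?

Set Φ(δ − 2.241) = 0.75; then δ − 2.241 = Φ⁻¹(0.75) = 0.674, giving δ = 2.916.
(The Φ(−δ − z_{α/2}) term is vanishingly small for δ > 0 and is dropped in the standard sample-size formula.)
δ = d·√(n/2) ⇒ n = 2(δ/d)² = 2 × (2.916 / 0.49)² = 70.82.
Round up to the next whole unit.

n = 71 per group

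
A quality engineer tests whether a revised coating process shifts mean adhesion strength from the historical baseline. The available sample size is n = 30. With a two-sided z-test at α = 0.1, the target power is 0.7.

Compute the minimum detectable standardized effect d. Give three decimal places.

Required noncentrality: δ = z_{0.05} + z_{0.30} = 1.645 + 0.524 = 2.169.
(The second rejection-region term Φ(−δ − z_{α/2}) is negligible and dropped.)
δ = d·√n ⇒ d = δ/√n = 2.169/√30 = 0.3960.

d ≈ 0.396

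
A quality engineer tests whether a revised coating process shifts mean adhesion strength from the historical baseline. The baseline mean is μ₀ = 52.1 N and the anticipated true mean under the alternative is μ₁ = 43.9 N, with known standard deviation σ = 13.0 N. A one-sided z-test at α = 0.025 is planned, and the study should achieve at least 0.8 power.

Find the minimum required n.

n = 20

Standardized effect: d = |μ₁ − μ₀| / σ = |43.9 − 52.1| / 13.0 = 0.6308
Set Φ(δ − 1.960) = 0.8; then δ − 1.960 = Φ⁻¹(0.8) = 0.842, giving δ = 2.802.
δ = d·√n ⇒ n = (δ/d)² = (2.802 / 0.6308)² = 19.73.
Rounding up, n = 20.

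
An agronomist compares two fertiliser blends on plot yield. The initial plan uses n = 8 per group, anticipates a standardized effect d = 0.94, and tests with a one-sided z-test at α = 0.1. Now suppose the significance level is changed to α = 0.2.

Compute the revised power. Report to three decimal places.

δ = d·√(n/2) = 0.94 × √(8/2) = 1.8800 (unchanged). New critical value: z_{0.2} = 0.842.
Revised power = Φ(δ − 0.842) = Φ(1.038) = 0.8505.

Power ≈ 0.850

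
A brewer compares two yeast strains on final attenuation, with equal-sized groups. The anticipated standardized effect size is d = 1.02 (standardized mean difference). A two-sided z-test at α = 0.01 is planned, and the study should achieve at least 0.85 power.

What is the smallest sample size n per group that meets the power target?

n = 26 per group

For power 0.85 need Φ(δ − z_{0.005}) = 0.85, so δ = z_{0.005} + z_{0.15} = 2.576 + 1.036 = 3.612.
(Ignoring the negligible lower-tail rejection probability gives the usual closed-form inversion.)
δ = d·√(n/2) ⇒ n = 2(δ/d)² = 2 × (3.612 / 1.02)² = 25.08.
Round up to the next whole unit.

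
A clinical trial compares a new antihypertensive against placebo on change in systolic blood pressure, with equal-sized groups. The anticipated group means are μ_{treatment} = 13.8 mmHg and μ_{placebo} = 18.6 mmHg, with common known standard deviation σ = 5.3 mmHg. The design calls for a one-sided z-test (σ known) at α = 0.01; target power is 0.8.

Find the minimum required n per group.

Standardized effect: d = |μ_{treatment} − μ_{placebo}| / σ = |13.8 − 18.6| / 5.3 = 0.9057
Set Φ(δ − 2.326) = 0.8; then δ − 2.326 = Φ⁻¹(0.8) = 0.842, giving δ = 3.168.
δ = d·√(n/2) ⇒ n = 2(δ/d)² = 2 × (3.168 / 0.9057)² = 24.47.
Rounding up, n = 25 per group.

n = 25 per group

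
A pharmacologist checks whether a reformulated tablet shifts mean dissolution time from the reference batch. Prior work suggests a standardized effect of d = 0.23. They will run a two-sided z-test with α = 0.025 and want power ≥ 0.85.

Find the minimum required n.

For power 0.85 need Φ(δ − z_{0.0125}) = 0.85, so δ = z_{0.0125} + z_{0.15} = 2.241 + 1.036 = 3.278.
(For δ > 0 the lower-tail rejection region contributes negligibly to power, so the one-term inversion is standard.)
δ = d·√n ⇒ n = (δ/d)² = (3.278 / 0.23)² = 203.10.
Round up to the next whole unit.

n = 204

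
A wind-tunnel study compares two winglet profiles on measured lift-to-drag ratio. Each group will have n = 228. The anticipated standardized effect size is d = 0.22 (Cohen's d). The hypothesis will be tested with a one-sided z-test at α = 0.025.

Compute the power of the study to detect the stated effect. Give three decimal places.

Noncentrality parameter: δ = d·√(n/2) = 0.22 × √(228/2) = 2.3490
One-sided α = 0.025 → critical value z_{0.025} = 1.960.
Power = P(Z > 1.960 − δ) = Φ(0.389) = 0.6514.

Power ≈ 0.651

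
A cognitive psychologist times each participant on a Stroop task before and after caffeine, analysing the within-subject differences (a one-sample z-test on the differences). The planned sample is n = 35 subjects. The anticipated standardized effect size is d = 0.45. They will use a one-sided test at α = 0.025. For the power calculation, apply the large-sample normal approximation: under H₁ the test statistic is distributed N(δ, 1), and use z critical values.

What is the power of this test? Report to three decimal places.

Power ≈ 0.759

Noncentrality parameter: δ = d·√n = 0.45 × √35 = 2.6622
One-sided α = 0.025 → critical value z_{0.025} = 1.960.
Power = Φ(δ − 1.960) = Φ(0.702) = 0.7587.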